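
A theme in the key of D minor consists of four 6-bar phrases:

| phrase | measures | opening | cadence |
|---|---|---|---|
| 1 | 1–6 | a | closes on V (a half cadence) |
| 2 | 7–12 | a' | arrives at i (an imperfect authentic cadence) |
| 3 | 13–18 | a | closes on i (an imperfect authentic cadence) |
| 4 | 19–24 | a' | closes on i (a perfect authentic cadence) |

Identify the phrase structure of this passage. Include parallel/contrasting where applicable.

parallel double period

Four phrases in two halves: the first half (mm. 1–12) ends with an imperfect authentic cadence, the second (measures 13–24) with a perfect authentic cadence — a large antecedent–consequent pair, i.e. a double period.
Phrase 3 begins with the same material as phrase 1, making it parallel.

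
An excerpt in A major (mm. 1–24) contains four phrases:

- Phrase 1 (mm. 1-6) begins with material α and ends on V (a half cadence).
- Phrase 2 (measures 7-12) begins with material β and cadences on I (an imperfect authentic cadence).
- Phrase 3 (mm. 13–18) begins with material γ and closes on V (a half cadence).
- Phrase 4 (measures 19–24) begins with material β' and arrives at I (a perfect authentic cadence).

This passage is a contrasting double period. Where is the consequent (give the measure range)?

In a double period the four phrases pair into a large antecedent (phrases 1–2, ending imperfect authentic cadence) and a large consequent (phrases 3–4, ending perfect authentic cadence). The consequent spans mm. 13–24.

measures 13–24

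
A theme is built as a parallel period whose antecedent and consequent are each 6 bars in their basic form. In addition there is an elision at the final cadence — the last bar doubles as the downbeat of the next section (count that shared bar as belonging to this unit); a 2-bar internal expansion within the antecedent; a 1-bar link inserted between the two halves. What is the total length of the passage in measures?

Basic parallel period: 6 + 6 = 12 bars.
12 (basic form) + 2 (internal expansion) + 1 (link) = 15.
The elision shares a bar with the next section but does not change this unit's count.

15 measures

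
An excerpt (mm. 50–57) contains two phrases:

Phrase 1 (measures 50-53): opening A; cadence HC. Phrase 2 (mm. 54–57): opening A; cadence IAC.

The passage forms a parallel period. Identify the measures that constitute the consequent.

measures 54–57

The antecedent is the phrase ending with the weaker cadence (half cadence, phrase 1) and the consequent the one ending more conclusively (imperfect authentic cadence, phrase 2); the consequent is bars 54-57.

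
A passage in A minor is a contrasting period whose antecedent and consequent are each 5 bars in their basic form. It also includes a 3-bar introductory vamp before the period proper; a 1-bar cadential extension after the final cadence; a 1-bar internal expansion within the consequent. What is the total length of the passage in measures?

Basic contrasting period: 5 + 5 = 10 bars.
10 (basic form) + 3 (introduction) + 1 (cadential extension) + 1 (internal expansion) = 15.

15 measures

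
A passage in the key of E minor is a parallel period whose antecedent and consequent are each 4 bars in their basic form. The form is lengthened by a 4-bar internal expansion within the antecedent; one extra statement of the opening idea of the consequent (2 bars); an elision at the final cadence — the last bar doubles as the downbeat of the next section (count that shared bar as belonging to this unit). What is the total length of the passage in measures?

Basic parallel period: 4 + 4 = 8 bars.
8 (basic form) + 4 (internal expansion) + 2 (extra statement) = 14.
The elision shares a bar with the next section but does not change this unit's count.

14 measures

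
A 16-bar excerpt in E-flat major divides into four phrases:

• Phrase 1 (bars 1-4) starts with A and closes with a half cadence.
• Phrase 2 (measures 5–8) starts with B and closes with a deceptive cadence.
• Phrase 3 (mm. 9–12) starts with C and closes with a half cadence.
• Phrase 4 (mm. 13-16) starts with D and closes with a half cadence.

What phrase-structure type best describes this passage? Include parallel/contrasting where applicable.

Phrase 4 ends with a half cadence, no stronger than phrase 2's deceptive cadence, so the four phrases do not form a double period; nor do phrases 3–4 duplicate 1–2, so it is not a repeated period. With no phrase reaching a conclusive cadence, the passage is a phrase group.

phrase group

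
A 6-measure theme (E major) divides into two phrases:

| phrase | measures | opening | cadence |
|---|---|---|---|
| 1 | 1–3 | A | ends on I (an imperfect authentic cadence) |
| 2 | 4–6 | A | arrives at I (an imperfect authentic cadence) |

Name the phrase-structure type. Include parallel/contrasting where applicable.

repeated phrase

Both phrases have the same opening (A) and the same cadence (imperfect authentic cadence): the second is a restatement, not a consequent, so this is a repeated phrase rather than a period.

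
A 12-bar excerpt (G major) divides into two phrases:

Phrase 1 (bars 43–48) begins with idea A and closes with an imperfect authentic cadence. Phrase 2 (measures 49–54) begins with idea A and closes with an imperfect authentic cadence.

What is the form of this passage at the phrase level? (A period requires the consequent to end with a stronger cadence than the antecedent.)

repeated phrase

Both phrases have the same opening (A) and the same cadence (imperfect authentic cadence): the second is a restatement, not a consequent, so this is a repeated phrase rather than a period.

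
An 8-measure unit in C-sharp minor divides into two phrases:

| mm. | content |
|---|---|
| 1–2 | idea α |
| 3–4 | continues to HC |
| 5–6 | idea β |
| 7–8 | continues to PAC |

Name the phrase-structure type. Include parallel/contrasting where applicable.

contrasting period

Phrase 1 ends with a half cadence (weaker) and phrase 2 with a perfect authentic cadence (stronger): antecedent + consequent = a period.
The two phrases open with different material (α / β), so the period is contrasting.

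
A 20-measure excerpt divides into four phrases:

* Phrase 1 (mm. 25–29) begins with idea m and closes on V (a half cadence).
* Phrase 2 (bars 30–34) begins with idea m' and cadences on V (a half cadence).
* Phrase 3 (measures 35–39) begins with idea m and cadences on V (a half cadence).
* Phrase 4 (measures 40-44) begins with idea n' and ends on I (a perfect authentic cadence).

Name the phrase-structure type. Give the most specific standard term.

Four phrases in two halves: the first half (mm. 25–34) ends with a half cadence, the second (measures 35–44) with a perfect authentic cadence — a large antecedent–consequent pair, i.e. a double period.
Phrase 3 begins with the same material as phrase 1, making it parallel.

parallel double period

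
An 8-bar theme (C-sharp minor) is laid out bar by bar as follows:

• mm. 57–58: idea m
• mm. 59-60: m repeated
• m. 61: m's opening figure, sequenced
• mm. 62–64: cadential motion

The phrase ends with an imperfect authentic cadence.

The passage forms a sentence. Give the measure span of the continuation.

After the presentation (bars 57-60), the continuation covers the fragmentation through the cadence: mm. 61-64.

measures 61–64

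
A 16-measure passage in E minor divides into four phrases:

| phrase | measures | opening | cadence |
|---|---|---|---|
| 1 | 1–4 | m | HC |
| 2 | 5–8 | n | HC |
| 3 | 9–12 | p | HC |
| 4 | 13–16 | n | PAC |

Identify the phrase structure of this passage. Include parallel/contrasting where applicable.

Four phrases in two halves: the first half (mm. 1–8) ends with a half cadence, the second (mm. 9–16) with a perfect authentic cadence — a large antecedent–consequent pair, i.e. a double period.
Phrase 3 begins with different material from phrase 1, making it contrasting.

contrasting double period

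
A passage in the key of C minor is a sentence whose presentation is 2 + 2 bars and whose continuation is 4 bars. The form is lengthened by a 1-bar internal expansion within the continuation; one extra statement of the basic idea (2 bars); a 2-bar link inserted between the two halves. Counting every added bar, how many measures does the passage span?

13 measures

Basic sentence: 2 + 2 + 4 = 8 bars.
8 (basic form) + 1 (internal expansion) + 2 (extra statement) + 2 (link) = 13.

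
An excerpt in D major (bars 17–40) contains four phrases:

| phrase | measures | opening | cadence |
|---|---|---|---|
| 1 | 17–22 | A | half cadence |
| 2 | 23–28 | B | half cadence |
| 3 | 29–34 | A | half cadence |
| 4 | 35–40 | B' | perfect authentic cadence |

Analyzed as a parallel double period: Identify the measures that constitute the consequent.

In a double period the four phrases pair into a large antecedent (phrases 1–2, ending half cadence) and a large consequent (phrases 3–4, ending perfect authentic cadence). The consequent spans measures 29–40.

measures 29–40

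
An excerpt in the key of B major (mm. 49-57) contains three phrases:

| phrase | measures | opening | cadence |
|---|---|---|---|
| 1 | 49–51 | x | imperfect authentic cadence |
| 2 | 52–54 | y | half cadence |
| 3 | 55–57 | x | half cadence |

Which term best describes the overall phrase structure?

The final phrase closes with a half cadence, which is not stronger than the preceding half cadence; the 3 phrases lack an overall antecedent–consequent design and so form a phrase group.

phrase group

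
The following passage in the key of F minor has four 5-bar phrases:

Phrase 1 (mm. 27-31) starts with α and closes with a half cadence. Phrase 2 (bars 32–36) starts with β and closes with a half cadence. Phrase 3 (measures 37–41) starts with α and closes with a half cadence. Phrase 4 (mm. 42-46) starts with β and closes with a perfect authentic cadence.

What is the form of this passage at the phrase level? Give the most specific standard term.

Four phrases in two halves: the first half (measures 27–36) ends with a half cadence, the second (mm. 37-46) with a perfect authentic cadence — a large antecedent–consequent pair, i.e. a double period.
Phrase 3 begins with the same material as phrase 1, making it parallel.

parallel double period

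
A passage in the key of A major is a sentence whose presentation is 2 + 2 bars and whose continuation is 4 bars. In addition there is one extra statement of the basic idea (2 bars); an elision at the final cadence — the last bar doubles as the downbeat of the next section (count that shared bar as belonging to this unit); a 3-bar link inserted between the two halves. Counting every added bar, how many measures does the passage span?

13 measures

Basic sentence: 2 + 2 + 4 = 8 bars.
8 (basic form) + 2 (extra statement) + 3 (link) = 13.
The elision shares a bar with the next section but does not change this unit's count.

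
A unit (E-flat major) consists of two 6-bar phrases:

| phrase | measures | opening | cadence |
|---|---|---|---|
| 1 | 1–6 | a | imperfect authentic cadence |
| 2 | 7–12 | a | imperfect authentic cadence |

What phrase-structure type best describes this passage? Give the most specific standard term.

Both phrases have the same opening (a) and the same cadence (imperfect authentic cadence): the second is a restatement, not a consequent, so this is a repeated phrase rather than a period.

repeated phrase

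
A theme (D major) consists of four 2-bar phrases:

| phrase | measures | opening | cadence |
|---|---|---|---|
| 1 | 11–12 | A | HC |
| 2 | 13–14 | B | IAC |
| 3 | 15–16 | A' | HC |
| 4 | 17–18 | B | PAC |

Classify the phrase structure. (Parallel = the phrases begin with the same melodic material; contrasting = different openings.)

Four phrases in two halves: the first half (bars 11–14) ends with an imperfect authentic cadence, the second (mm. 15–18) with a perfect authentic cadence — a large antecedent–consequent pair, i.e. a double period.
Phrase 3 begins with the same material as phrase 1, making it parallel.

parallel double period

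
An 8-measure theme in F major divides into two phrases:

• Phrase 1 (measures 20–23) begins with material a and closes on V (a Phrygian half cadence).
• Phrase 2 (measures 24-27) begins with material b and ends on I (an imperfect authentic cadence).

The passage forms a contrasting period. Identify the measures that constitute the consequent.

The antecedent is the phrase ending with the weaker cadence (Phrygian half cadence, phrase 1) and the consequent the one ending more conclusively (imperfect authentic cadence, phrase 2); the consequent is measures 24–27.

measures 24–27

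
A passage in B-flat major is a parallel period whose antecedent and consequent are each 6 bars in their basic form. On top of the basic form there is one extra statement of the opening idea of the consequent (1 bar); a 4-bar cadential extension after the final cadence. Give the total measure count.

17 measures

Basic parallel period: 6 + 6 = 12 bars.
12 (basic form) + 1 (extra statement) + 4 (cadential extension) = 17.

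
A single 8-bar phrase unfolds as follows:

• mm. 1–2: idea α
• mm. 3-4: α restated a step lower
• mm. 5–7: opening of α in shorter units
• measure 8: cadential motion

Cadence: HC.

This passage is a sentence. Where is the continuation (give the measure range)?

After the presentation (bars 1-4), the continuation covers the fragmentation through the cadence: mm. 5–8.

measures 5–8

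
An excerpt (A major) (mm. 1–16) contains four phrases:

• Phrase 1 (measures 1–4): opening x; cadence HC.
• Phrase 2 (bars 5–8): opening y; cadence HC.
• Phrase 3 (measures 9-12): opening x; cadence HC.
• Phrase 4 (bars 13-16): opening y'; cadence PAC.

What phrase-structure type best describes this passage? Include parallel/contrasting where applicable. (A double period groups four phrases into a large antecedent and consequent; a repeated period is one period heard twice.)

parallel double period

Four phrases in two halves: the first half (measures 1-8) ends with a half cadence, the second (bars 9–16) with a perfect authentic cadence — a large antecedent–consequent pair, i.e. a double period.
Phrase 3 begins with the same material as phrase 1, making it parallel.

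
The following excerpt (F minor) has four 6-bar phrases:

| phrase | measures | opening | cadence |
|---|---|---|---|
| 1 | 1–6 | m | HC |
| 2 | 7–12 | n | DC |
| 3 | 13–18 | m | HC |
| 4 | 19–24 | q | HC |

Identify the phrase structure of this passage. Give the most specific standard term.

Phrase 4 ends with a half cadence, no stronger than phrase 2's deceptive cadence, so the four phrases do not form a double period; nor do phrases 3–4 duplicate 1–2, so it is not a repeated period. With no phrase reaching a conclusive cadence, the passage is a phrase group.

phrase group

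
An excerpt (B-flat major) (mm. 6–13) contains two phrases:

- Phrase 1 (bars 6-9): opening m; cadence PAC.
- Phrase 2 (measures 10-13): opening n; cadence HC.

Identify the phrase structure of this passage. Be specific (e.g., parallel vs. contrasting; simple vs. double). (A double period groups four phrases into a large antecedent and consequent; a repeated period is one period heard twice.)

phrase group

The second phrase closes with a half cadence, which is not stronger than the first phrase's perfect authentic cadence; without a weak→strong cadential pair there is no antecedent–consequent relationship, so this is a phrase group rather than a period.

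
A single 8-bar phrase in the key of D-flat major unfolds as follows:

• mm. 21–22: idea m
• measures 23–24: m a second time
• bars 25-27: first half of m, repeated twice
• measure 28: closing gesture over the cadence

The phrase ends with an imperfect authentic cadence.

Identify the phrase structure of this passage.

Basic idea (bars 21–22) + its repetition (mm. 23–24) form the presentation; fragmentation and cadence (mm. 25-28) form the continuation — the 8-bar whole is a sentence.

sentence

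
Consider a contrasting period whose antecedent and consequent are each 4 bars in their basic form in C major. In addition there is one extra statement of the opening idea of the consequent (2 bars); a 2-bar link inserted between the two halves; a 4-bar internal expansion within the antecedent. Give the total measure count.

16 measures

Basic contrasting period: 4 + 4 = 8 bars.
8 (basic form) + 2 (extra statement) + 2 (link) + 4 (internal expansion) = 16.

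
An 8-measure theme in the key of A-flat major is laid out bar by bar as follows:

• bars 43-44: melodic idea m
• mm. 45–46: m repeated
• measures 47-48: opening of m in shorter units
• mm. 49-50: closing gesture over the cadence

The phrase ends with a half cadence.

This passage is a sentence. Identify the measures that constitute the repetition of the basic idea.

The presentation of a sentence is the basic idea (mm. 43–44) plus its repetition (measures 45–46); the repetition of the basic idea is therefore measures 45–46.

measures 45–46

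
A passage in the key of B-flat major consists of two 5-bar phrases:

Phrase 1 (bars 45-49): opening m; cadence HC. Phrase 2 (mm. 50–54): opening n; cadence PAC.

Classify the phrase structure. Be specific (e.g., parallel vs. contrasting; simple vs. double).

contrasting period

Phrase 1 ends with a half cadence (weaker) and phrase 2 with a perfect authentic cadence (stronger): antecedent + consequent = a period.
The two phrases open with different material (m / n), so the period is contrasting.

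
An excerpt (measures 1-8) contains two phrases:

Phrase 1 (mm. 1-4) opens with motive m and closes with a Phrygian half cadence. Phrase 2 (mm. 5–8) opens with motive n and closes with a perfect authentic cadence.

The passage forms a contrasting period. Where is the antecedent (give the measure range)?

The antecedent is the phrase ending with the weaker cadence (Phrygian half cadence, phrase 1) and the consequent the one ending more conclusively (perfect authentic cadence, phrase 2); the antecedent is mm. 1–4.

measures 1–4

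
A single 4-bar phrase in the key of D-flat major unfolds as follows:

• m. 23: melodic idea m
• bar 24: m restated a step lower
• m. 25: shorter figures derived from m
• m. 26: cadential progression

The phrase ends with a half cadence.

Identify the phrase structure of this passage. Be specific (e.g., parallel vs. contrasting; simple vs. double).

sentence

Basic idea (measure 23) + its repetition (measure 24) form the presentation; fragmentation and cadence (mm. 25-26) form the continuation — the 4-bar whole is a sentence.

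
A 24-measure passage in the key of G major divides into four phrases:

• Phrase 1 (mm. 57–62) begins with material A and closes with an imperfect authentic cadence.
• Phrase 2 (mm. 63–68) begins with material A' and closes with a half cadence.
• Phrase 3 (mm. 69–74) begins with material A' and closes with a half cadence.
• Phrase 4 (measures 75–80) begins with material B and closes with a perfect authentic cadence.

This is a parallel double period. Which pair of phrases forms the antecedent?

In a double period the first pair of phrases (ending half cadence) is the large antecedent and the second pair (ending perfect authentic cadence) is the large consequent; the antecedent is phrases 1 and 2.

phrases 1 and 2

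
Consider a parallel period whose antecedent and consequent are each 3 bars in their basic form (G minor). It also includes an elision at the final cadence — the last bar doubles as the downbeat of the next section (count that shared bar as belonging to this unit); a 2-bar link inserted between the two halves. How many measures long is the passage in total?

Basic parallel period: 3 + 3 = 6 bars.
6 (basic form) + 2 (link) = 8.
The elision shares a bar with the next section but does not change this unit's count.

8 measures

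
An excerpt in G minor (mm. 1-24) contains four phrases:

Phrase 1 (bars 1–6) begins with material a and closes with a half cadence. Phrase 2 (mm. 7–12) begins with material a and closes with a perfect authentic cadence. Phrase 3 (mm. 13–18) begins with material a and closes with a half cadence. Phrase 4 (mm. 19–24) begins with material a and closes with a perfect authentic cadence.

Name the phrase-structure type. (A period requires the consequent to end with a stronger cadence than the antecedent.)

The cadence pattern HC–PAC–HC–PAC is weak–strong twice, and phrases 3–4 restate phrases 1–2: a period heard twice, not a double period (which would end weakly at phrase 2).

repeated period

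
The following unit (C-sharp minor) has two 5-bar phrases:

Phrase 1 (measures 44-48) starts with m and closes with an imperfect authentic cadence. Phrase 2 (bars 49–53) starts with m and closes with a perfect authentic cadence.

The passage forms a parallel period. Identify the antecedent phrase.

The phrase ending with the weaker cadence (imperfect authentic cadence) is the antecedent; the one ending more conclusively (perfect authentic cadence) is the consequent. The antecedent is phrase 1.

phrase 1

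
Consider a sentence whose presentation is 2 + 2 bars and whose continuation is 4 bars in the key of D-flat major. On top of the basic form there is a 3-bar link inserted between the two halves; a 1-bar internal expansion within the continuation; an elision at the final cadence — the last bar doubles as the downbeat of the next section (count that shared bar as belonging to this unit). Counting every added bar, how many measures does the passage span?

12 measures

Basic sentence: 2 + 2 + 4 = 8 bars.
8 (basic form) + 3 (link) + 1 (internal expansion) = 12.
The elision shares a bar with the next section but does not change this unit's count.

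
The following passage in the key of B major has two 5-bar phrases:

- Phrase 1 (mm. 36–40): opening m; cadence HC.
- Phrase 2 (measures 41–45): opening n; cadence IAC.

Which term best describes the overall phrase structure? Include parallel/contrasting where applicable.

Phrase 1 ends with a half cadence (weaker) and phrase 2 with an imperfect authentic cadence (stronger): antecedent + consequent = a period.
The two phrases open with different material (m / n), so the period is contrasting.

contrasting period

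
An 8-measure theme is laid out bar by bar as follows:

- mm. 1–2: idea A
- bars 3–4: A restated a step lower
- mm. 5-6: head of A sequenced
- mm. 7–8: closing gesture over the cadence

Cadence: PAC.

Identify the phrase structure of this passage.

sentence

Basic idea (bars 1–2) + its repetition (mm. 3–4) form the presentation; fragmentation and cadence (bars 5–8) form the continuation — the 8-bar whole is a sentence.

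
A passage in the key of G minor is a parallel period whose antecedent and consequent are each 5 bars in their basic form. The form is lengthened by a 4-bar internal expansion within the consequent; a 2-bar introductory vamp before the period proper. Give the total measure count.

Basic parallel period: 5 + 5 = 10 bars.
10 (basic form) + 4 (internal expansion) + 2 (introduction) = 16.

16 measures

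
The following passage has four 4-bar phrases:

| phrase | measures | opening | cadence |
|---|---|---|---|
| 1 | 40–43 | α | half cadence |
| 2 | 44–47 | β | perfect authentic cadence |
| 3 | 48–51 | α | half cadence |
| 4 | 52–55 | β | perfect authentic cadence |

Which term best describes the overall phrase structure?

The cadence pattern HC–PAC–HC–PAC is weak–strong twice, and phrases 3–4 restate phrases 1–2: a period heard twice, not a double period (which would end weakly at phrase 2).

repeated period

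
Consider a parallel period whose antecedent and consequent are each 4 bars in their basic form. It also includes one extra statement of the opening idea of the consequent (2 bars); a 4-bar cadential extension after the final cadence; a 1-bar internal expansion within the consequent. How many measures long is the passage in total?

15 measures

Basic parallel period: 4 + 4 = 8 bars.
8 (basic form) + 2 (extra statement) + 4 (cadential extension) + 1 (internal expansion) = 15.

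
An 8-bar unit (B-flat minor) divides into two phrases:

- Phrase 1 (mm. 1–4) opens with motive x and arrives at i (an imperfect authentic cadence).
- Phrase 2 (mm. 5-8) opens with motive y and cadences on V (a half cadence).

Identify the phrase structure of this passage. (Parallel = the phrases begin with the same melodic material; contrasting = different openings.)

phrase group

The second phrase closes with a half cadence, which is not stronger than the first phrase's imperfect authentic cadence; without a weak→strong cadential pair there is no antecedent–consequent relationship, so this is a phrase group rather than a period.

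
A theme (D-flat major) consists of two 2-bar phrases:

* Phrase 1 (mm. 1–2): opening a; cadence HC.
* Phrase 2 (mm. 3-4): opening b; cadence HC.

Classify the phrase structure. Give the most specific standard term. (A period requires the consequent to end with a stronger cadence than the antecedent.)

phrase group

The second phrase closes with a half cadence, which is not stronger than the first phrase's half cadence; without a weak→strong cadential pair there is no antecedent–consequent relationship, so this is a phrase group rather than a period.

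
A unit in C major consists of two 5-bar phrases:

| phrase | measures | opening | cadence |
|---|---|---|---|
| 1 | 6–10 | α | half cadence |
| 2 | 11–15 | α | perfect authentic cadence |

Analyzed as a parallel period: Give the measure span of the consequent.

measures 11–15

The antecedent is the phrase ending with the weaker cadence (half cadence, phrase 1) and the consequent the one ending more conclusively (perfect authentic cadence, phrase 2); the consequent is mm. 11–15.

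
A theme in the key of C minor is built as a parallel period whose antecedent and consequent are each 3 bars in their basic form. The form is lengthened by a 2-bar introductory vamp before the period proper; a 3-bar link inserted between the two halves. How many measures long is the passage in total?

11 measures

Basic parallel period: 3 + 3 = 6 bars.
6 (basic form) + 2 (introduction) + 3 (link) = 11.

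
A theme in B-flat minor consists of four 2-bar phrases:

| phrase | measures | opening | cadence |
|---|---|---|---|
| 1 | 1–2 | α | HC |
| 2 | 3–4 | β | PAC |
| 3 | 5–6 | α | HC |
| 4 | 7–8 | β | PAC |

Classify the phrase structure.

repeated period

The cadence pattern HC–PAC–HC–PAC is weak–strong twice, and phrases 3–4 restate phrases 1–2: a period heard twice, not a double period (which would end weakly at phrase 2).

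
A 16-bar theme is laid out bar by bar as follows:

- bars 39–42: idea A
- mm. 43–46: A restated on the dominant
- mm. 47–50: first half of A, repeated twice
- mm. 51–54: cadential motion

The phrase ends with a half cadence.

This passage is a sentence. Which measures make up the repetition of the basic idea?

measures 43–46

The presentation of a sentence is the basic idea (bars 39–42) plus its repetition (bars 43–46); the repetition of the basic idea is therefore mm. 43–46.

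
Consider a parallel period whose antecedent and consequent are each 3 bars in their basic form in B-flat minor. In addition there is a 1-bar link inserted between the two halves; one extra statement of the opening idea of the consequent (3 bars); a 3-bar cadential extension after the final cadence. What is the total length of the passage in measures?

Basic parallel period: 3 + 3 = 6 bars.
6 (basic form) + 1 (link) + 3 (extra statement) + 3 (cadential extension) = 13.

13 measures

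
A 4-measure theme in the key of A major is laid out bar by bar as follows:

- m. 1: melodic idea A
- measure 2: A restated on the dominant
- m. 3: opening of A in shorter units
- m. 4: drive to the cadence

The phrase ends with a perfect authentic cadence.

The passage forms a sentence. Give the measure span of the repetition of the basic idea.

The presentation of a sentence is the basic idea (bar 1) plus its repetition (m. 2); the repetition of the basic idea is therefore measure 2.

measures 2–2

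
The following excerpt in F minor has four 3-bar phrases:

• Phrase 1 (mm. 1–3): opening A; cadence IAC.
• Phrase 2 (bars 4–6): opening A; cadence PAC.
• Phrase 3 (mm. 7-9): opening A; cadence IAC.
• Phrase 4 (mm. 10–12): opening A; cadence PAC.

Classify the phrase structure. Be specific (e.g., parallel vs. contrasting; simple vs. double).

repeated period

The cadence pattern IAC–PAC–IAC–PAC is weak–strong twice, and phrases 3–4 restate phrases 1–2: a period heard twice, not a double period (which would end weakly at phrase 2).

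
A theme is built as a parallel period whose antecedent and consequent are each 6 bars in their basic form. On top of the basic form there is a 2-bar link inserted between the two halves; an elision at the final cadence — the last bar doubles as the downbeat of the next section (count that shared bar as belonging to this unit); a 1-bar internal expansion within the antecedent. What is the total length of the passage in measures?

Basic parallel period: 6 + 6 = 12 bars.
12 (basic form) + 2 (link) + 1 (internal expansion) = 15.
The elision shares a bar with the next section but does not change this unit's count.

15 measures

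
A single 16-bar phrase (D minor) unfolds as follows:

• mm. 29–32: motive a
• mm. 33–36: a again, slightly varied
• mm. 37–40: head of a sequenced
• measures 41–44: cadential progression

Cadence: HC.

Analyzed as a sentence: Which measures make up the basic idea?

measures 29–32

The presentation of a sentence is the basic idea (bars 29–32) plus its repetition (mm. 33–36); the basic idea is therefore bars 29–32.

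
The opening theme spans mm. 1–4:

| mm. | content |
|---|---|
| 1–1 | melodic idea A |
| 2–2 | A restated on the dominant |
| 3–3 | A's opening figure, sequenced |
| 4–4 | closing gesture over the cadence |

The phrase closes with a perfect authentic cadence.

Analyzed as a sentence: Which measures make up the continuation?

measures 3–4

After the presentation (mm. 1–2), the continuation covers the fragmentation through the cadence: mm. 3-4.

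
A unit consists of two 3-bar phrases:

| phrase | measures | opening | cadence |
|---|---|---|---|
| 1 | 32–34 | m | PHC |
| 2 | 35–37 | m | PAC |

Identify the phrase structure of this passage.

parallel period

Phrase 1 ends with a Phrygian half cadence (weaker) and phrase 2 with a perfect authentic cadence (stronger): antecedent + consequent = a period.
The two phrases open with the same material (m / m), so the period is parallel.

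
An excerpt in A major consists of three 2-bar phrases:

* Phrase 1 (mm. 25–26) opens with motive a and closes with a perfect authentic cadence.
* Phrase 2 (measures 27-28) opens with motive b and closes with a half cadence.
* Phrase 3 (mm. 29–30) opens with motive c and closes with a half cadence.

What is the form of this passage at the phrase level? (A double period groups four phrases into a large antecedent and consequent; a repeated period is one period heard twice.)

phrase group

The final phrase closes with a half cadence, which is not stronger than the preceding half cadence; the 3 phrases lack an overall antecedent–consequent design and so form a phrase group.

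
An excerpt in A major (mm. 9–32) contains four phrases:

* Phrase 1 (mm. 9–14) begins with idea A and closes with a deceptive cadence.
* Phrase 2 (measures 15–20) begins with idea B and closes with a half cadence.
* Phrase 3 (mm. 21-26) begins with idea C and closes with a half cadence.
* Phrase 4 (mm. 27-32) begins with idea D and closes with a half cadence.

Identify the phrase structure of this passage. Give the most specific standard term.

phrase group

Phrase 4 ends with a half cadence, no stronger than phrase 2's half cadence, so the four phrases do not form a double period; nor do phrases 3–4 duplicate 1–2, so it is not a repeated period. With no phrase reaching a conclusive cadence, the passage is a phrase group.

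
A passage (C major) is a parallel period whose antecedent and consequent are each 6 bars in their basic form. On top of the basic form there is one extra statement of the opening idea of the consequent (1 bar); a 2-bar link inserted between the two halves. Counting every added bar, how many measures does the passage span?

15 measures

Basic parallel period: 6 + 6 = 12 bars.
12 (basic form) + 1 (extra statement) + 2 (link) = 15.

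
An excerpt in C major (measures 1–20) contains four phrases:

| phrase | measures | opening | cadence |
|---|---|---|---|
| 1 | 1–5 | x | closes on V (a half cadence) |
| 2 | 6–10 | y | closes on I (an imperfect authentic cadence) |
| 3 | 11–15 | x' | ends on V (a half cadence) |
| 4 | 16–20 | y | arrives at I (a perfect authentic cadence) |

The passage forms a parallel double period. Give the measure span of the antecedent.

In a double period the first pair of phrases (ending imperfect authentic cadence) is the large antecedent and the second pair (ending perfect authentic cadence) is the large consequent; the antecedent is measures 1–10.

measures 1–10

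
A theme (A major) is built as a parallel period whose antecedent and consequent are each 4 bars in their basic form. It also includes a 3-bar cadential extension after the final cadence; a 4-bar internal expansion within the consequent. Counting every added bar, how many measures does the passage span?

15 measures

Basic parallel period: 4 + 4 = 8 bars.
8 (basic form) + 3 (cadential extension) + 4 (internal expansion) = 15.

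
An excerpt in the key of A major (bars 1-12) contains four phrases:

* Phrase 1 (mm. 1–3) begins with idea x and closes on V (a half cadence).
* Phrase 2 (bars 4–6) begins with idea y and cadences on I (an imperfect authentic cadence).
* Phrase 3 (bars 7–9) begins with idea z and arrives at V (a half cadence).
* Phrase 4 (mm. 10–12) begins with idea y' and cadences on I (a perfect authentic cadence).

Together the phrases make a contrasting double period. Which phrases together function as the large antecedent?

In a double period the first pair of phrases (ending imperfect authentic cadence) is the large antecedent and the second pair (ending perfect authentic cadence) is the large consequent; the antecedent is phrases 1 and 2.

phrases 1 and 2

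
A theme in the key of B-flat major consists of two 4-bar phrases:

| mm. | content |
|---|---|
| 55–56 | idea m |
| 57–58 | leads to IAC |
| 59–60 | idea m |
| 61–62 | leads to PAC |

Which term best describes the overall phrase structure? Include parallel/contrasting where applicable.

Phrase 1 ends with an imperfect authentic cadence (weaker) and phrase 2 with a perfect authentic cadence (stronger): antecedent + consequent = a period.
The two phrases open with the same material (m / m), so the period is parallel.

parallel period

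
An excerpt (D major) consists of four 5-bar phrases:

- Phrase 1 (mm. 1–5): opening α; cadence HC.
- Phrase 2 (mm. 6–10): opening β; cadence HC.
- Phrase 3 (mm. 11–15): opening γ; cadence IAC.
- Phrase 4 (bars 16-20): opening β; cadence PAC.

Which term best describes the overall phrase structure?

contrasting double period

Four phrases in two halves: the first half (mm. 1–10) ends with a half cadence, the second (mm. 11–20) with a perfect authentic cadence — a large antecedent–consequent pair, i.e. a double period.
Phrase 3 begins with different material from phrase 1, making it contrasting.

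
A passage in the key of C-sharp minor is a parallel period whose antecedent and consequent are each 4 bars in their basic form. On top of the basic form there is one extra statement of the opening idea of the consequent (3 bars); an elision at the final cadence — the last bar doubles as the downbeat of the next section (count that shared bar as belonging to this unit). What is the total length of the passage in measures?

Basic parallel period: 4 + 4 = 8 bars.
8 (basic form) + 3 (extra statement) = 11.
The elision shares a bar with the next section but does not change this unit's count.

11 measures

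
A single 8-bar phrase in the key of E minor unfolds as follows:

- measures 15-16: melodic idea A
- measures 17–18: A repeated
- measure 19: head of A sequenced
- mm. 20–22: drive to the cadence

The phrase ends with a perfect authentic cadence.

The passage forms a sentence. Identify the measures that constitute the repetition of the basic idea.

The presentation of a sentence is the basic idea (bars 15–16) plus its repetition (measures 17–18); the repetition of the basic idea is therefore bars 17–18.

measures 17–18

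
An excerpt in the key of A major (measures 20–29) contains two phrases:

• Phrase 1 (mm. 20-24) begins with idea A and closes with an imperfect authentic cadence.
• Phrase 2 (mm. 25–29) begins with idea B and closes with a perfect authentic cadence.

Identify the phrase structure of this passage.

contrasting period

Phrase 1 ends with an imperfect authentic cadence (weaker) and phrase 2 with a perfect authentic cadence (stronger): antecedent + consequent = a period.
The two phrases open with different material (A / B), so the period is contrasting.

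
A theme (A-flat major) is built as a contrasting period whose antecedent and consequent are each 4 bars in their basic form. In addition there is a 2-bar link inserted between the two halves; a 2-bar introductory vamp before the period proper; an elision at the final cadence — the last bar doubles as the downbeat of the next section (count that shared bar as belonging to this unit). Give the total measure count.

Basic contrasting period: 4 + 4 = 8 bars.
8 (basic form) + 2 (link) + 2 (introduction) = 12.
The elision shares a bar with the next section but does not change this unit's count.

12 measures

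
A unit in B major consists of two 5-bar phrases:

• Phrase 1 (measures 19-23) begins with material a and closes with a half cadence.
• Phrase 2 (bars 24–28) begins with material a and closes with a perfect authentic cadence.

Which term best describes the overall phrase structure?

Phrase 1 ends with a half cadence (weaker) and phrase 2 with a perfect authentic cadence (stronger): antecedent + consequent = a period.
The two phrases open with the same material (a / a), so the period is parallel.

parallel period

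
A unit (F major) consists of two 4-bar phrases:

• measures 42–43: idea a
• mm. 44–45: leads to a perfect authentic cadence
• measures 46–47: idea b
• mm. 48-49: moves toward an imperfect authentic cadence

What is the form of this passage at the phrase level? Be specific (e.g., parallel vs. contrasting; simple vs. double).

The second phrase closes with an imperfect authentic cadence, which is not stronger than the first phrase's perfect authentic cadence; without a weak→strong cadential pair there is no antecedent–consequent relationship, so this is a phrase group rather than a period.

phrase group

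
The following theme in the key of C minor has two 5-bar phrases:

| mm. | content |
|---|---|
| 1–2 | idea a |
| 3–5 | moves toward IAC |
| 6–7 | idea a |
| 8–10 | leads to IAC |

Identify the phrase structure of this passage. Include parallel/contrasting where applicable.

Both phrases have the same opening (a) and the same cadence (imperfect authentic cadence): the second is a restatement, not a consequent, so this is a repeated phrase rather than a period.

repeated phrase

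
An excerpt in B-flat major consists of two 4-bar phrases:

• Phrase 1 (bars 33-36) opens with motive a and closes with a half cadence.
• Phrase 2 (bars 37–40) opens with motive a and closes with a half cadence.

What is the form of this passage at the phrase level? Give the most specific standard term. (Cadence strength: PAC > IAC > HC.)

repeated phrase

Both phrases have the same opening (a) and the same cadence (half cadence): the second is a restatement, not a consequent, so this is a repeated phrase rather than a period.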